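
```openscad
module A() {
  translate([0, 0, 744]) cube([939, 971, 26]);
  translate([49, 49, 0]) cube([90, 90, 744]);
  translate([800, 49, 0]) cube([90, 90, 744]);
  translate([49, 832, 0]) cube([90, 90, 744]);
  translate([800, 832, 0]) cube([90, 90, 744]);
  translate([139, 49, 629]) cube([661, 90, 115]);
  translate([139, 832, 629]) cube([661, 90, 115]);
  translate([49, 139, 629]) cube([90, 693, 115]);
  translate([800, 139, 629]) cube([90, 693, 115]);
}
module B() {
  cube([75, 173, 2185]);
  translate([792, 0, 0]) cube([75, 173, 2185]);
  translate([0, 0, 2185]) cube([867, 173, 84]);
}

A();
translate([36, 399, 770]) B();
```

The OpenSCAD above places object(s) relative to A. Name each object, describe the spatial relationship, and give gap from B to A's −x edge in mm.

A is a table. B is a door frame. The door frame is on top of the table, centred. The gap from the door frame to the table's −x edge is 36 mm.

The door frame's min-x is at 36; the table's min-x is 0; gap = 36 mm.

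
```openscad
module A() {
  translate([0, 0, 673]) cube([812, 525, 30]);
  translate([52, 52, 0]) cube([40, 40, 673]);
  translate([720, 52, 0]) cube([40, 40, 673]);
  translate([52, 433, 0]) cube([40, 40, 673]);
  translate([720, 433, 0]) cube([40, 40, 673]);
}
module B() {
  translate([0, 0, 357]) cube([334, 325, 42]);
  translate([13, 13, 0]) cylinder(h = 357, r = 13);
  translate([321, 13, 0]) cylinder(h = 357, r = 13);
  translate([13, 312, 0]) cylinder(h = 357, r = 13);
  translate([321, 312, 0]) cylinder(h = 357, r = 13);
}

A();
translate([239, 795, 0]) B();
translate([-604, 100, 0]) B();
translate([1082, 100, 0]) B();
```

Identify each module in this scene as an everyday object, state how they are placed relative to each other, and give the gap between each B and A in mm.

A is a table. B is a stool. Three stools sit around the table at the +y, −x, +x sides. The gap between each stool and the table is 270 mm.

Each stool's nearest face is 270 mm from the table's bounding box.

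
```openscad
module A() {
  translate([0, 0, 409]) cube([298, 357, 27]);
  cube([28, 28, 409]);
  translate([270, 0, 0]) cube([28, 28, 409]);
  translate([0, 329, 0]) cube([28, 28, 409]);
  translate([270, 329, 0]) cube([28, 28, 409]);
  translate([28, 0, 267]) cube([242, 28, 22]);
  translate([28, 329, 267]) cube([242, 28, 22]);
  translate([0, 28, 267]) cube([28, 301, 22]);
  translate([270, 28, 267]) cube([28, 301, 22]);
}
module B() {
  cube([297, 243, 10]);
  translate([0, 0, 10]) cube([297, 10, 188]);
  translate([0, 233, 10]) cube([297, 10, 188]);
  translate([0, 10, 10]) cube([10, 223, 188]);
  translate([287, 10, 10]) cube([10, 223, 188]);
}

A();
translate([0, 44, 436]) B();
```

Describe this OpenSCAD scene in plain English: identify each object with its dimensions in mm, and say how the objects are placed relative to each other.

A is a four-legged stool. The seat is a 298×357×27 mm slab whose top surface is at z = 436 mm; four square legs, each 28×28 mm in cross-section, run from the floor (z = 0) to the underside of the seat, each flush with a corner of the seat. Four stretchers, 28 mm wide and 22 mm tall, connect adjacent legs with their undersides at z = 267 mm, each running between the inner faces of the legs it joins and aligned with the legs' outer faces on the other axis.

B is an open-topped rectangular box: outside dimensions 297×243×198 mm, with a uniform wall and base thickness of 10 mm. The base is a full 297×243 slab on the floor; four walls sit on top of the base. The front and back walls (the −y and +y sides) span the full width; the two side walls fit between them.

The open box is on top of the stool.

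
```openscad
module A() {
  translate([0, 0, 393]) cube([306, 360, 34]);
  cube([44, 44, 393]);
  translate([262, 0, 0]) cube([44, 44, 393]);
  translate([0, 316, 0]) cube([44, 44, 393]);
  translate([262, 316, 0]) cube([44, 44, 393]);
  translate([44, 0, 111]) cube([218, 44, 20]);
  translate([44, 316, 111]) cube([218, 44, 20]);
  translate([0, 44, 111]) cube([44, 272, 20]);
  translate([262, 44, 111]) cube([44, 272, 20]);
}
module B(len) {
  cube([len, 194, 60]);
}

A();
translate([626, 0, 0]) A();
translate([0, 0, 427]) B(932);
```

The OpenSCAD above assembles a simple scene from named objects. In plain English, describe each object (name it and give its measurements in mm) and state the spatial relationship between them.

A is a simple wooden stool: a rectangular seat 306 mm (x) by 360 mm (y), 34 mm thick, top face at z = 427 mm, on four square legs, each 44×44 mm in cross-section. The legs rest on z = 0, each flush with a corner of the seat. Four stretchers, 44 mm wide and 20 mm tall, connect adjacent legs with their undersides at z = 111 mm, each running between the inner faces of the legs it joins and aligned with the legs' outer faces on the other axis.

B is a rectangular beam 932 mm long (x), 194 mm deep (y), 60 mm thick (z).

The beam spans the tops of two stools placed 320 mm apart, resting at z = 427 mm.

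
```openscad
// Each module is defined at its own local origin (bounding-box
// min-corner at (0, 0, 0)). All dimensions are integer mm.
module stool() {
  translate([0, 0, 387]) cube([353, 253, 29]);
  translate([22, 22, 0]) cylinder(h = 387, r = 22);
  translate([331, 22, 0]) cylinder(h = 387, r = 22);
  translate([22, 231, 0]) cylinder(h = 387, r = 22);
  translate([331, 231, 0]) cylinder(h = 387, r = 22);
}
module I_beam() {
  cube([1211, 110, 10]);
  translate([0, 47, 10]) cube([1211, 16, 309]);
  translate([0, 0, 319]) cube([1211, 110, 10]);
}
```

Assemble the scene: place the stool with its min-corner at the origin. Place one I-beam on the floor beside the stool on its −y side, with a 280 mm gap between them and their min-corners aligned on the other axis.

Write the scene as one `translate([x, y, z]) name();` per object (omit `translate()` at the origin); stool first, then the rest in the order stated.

stool();
translate([0, -390, 0]) I_beam();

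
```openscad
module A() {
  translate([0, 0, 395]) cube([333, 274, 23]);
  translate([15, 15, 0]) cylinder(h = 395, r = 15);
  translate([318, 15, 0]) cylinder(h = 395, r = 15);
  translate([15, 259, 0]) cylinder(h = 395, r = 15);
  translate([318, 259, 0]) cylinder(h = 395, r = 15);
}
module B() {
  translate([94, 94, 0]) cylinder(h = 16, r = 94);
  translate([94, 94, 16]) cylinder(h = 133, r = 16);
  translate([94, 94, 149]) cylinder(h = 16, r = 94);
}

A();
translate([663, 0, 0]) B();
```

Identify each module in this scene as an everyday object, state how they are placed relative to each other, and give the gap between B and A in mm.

The spool's nearest face is 330 mm from the stool's +x face.

A is a stool. B is a spool. The spool is on the floor beside the stool on its +x side. The gap between the spool and the stool is 330 mm.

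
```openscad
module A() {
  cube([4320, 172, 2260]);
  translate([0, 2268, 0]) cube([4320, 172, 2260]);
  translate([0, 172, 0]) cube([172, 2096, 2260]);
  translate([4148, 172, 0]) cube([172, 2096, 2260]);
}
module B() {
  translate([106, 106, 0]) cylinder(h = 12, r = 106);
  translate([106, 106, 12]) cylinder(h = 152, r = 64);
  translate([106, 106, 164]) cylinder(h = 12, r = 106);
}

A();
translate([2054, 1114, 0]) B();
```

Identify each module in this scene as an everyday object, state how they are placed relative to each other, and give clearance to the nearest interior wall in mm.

A is a house frame. B is a spool. The spool sits inside the house frame, centred. The clearance to the nearest interior wall is 942 mm.

Clearances: x = 1882, y = 942; minimum 942 mm.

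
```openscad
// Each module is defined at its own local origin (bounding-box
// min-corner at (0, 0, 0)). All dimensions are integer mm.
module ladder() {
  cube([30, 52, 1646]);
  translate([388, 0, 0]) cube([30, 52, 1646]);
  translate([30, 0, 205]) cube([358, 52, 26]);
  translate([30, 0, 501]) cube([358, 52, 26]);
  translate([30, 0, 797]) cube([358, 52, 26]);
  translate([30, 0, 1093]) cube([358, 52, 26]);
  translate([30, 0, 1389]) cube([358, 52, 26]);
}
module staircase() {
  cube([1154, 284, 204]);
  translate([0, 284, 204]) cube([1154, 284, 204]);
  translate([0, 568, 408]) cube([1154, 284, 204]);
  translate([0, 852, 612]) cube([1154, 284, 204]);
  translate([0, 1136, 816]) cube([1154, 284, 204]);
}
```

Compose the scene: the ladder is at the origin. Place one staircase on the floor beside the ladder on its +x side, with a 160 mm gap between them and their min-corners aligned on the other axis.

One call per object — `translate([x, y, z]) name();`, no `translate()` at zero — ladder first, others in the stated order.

ladder();
translate([578, 0, 0]) staircase();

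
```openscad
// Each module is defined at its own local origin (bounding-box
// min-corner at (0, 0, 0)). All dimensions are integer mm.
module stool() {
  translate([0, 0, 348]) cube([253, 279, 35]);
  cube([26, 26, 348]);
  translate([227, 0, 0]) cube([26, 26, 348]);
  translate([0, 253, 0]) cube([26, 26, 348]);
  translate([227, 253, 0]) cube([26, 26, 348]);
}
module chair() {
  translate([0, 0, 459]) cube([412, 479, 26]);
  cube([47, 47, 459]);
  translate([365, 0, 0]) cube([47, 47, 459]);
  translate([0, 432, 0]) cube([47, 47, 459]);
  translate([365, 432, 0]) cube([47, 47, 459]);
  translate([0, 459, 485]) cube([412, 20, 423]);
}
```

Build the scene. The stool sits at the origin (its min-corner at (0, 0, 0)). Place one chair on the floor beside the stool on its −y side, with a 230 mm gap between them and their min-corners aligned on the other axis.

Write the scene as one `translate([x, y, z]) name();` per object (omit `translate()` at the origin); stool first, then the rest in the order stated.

stool();
translate([0, -709, 0]) chair();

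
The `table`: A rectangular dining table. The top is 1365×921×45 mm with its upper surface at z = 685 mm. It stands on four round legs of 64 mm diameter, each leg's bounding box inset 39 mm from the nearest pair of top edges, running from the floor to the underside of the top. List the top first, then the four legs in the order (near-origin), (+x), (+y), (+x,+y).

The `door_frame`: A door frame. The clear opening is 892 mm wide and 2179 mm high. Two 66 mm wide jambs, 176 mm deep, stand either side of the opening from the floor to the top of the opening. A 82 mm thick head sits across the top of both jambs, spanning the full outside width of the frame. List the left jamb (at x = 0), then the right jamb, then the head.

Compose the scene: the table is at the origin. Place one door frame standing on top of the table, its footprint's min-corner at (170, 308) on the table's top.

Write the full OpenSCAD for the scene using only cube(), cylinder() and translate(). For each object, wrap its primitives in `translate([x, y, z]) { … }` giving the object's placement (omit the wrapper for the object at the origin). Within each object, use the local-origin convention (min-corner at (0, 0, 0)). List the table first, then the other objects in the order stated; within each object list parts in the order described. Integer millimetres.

translate([0, 0, 640]) cube([1365, 921, 45]);
translate([71, 71, 0]) cylinder(h = 640, r = 32);
translate([1294, 71, 0]) cylinder(h = 640, r = 32);
translate([71, 850, 0]) cylinder(h = 640, r = 32);
translate([1294, 850, 0]) cylinder(h = 640, r = 32);
translate([170, 308, 685]) {
  cube([66, 176, 2179]);
  translate([958, 0, 0]) cube([66, 176, 2179]);
  translate([0, 0, 2179]) cube([1024, 176, 82]);
}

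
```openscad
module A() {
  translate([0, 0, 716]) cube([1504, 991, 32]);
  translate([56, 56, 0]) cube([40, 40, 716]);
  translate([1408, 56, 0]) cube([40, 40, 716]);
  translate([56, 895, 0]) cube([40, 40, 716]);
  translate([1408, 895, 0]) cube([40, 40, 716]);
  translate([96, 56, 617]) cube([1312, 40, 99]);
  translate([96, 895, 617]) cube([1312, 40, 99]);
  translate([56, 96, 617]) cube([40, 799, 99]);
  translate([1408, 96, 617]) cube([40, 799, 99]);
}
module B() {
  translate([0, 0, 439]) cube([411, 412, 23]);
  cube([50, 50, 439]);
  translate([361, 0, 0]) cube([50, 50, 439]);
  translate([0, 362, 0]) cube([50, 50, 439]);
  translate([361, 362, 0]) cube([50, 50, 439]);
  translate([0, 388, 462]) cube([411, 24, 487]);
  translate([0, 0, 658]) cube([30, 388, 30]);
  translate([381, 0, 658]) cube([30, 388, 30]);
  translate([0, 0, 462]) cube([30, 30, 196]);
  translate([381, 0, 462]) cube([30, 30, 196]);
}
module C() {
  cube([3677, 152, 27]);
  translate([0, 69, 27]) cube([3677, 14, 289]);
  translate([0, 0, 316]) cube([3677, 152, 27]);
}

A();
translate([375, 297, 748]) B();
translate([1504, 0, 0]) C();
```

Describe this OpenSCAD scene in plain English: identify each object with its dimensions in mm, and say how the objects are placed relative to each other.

A is a rectangular dining table. The top is 1504×991×32 mm with its upper surface at z = 748 mm. It stands on four 40×40 mm square legs, each inset 56 mm from the nearest pair of top edges, running from the floor to the underside of the top. Four apron rails, 40 mm thick and 99 mm tall, run between adjacent legs with their top edges flush with the underside of the top and their outer faces flush with the legs' outer faces.

B is a chair. The seat is a 411×412×23 mm slab with its top at z = 462 mm, on four 50×50 mm corner legs (flush with the seat edges, standing on z = 0). A flat backrest 24 mm thick, 487 mm tall, spans the full seat width and rises from the seat top along its +y edge, rear face flush with the rear of the seat. Two armrests of 30×30 mm section run along each side from the seat's front edge to the front of the backrest, top faces 226 mm above the seat top and outer faces flush with the seat's x-edges; a 30×30 mm post under the front of each armrest stands on the seat at the front corner.

C is an I-beam lying along x, 3677 mm long. Overall section height 343 mm. Two flanges 152 mm wide (y) and 27 mm thick, one on the floor and one at the top; a web 14 mm thick runs between them, centred on the flange width.

The chair is on top of the table. The I-beam is against the table's +x side, with their −y faces flush.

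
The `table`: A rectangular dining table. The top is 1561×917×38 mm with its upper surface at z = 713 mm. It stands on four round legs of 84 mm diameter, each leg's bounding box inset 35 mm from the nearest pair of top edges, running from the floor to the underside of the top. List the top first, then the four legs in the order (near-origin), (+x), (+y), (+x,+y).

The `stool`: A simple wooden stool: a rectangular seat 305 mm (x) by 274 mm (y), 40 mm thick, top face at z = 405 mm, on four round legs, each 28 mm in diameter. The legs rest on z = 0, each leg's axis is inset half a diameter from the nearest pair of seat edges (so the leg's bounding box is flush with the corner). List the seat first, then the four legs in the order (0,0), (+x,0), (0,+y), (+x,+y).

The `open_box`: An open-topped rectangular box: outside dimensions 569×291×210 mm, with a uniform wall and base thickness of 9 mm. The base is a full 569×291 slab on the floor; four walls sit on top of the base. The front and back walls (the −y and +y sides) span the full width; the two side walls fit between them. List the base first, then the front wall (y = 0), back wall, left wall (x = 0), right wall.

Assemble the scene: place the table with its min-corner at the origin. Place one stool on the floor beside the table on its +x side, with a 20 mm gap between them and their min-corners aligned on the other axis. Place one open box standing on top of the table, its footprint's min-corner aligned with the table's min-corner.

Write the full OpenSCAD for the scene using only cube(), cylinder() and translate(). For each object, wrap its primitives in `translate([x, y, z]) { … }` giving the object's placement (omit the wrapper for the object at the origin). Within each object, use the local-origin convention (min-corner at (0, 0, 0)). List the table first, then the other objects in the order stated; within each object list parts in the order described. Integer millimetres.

translate([0, 0, 675]) cube([1561, 917, 38]);
translate([77, 77, 0]) cylinder(h = 675, r = 42);
translate([1484, 77, 0]) cylinder(h = 675, r = 42);
translate([77, 840, 0]) cylinder(h = 675, r = 42);
translate([1484, 840, 0]) cylinder(h = 675, r = 42);
translate([1581, 0, 0]) {
  translate([0, 0, 365]) cube([305, 274, 40]);
  translate([14, 14, 0]) cylinder(h = 365, r = 14);
  translate([291, 14, 0]) cylinder(h = 365, r = 14);
  translate([14, 260, 0]) cylinder(h = 365, r = 14);
  translate([291, 260, 0]) cylinder(h = 365, r = 14);
}
translate([0, 0, 713]) {
  cube([569, 291, 9]);
  translate([0, 0, 9]) cube([569, 9, 201]);
  translate([0, 282, 9]) cube([569, 9, 201]);
  translate([0, 9, 9]) cube([9, 273, 201]);
  translate([560, 9, 9]) cube([9, 273, 201]);
}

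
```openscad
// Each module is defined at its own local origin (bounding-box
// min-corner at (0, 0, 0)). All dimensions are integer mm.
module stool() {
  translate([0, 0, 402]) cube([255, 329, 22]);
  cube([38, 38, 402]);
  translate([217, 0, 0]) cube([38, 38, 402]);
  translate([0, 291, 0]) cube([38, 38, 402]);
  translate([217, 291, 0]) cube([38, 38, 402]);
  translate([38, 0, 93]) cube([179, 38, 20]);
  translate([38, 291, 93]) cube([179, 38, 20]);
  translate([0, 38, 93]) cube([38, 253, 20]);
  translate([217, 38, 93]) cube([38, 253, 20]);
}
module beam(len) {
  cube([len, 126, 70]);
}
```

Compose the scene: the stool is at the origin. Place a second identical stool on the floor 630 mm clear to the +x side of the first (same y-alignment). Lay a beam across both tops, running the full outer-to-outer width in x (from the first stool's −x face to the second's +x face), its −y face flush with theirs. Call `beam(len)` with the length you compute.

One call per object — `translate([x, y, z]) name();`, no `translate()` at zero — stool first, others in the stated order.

stool();
translate([885, 0, 0]) stool();
translate([0, 0, 424]) beam(1140);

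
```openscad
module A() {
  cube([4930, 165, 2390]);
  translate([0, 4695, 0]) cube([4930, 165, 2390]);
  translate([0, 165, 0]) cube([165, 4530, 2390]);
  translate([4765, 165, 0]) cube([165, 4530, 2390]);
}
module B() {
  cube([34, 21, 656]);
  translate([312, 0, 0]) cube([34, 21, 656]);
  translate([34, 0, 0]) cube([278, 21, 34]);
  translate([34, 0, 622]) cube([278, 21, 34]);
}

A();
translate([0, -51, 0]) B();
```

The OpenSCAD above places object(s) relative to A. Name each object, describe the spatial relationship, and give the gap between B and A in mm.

A is a house frame. B is a picture frame. The picture frame is on the floor beside the house frame on its −y side. The gap between the picture frame and the house frame is 30 mm.

The picture frame's nearest face is 30 mm from the house frame's −y face.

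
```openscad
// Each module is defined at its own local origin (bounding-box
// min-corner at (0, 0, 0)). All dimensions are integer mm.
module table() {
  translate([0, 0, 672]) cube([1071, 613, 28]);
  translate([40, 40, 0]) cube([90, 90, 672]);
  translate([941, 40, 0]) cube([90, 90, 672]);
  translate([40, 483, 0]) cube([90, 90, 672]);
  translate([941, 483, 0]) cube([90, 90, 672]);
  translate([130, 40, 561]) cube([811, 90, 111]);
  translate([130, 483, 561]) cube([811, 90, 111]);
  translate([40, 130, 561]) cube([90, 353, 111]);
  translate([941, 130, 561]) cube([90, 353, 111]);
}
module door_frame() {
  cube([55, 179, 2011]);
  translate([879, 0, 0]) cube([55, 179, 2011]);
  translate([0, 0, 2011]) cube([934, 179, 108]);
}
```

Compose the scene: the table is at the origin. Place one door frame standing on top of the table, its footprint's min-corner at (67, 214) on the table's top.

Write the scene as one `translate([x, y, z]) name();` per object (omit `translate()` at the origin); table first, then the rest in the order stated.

table();
translate([67, 214, 700]) door_frame();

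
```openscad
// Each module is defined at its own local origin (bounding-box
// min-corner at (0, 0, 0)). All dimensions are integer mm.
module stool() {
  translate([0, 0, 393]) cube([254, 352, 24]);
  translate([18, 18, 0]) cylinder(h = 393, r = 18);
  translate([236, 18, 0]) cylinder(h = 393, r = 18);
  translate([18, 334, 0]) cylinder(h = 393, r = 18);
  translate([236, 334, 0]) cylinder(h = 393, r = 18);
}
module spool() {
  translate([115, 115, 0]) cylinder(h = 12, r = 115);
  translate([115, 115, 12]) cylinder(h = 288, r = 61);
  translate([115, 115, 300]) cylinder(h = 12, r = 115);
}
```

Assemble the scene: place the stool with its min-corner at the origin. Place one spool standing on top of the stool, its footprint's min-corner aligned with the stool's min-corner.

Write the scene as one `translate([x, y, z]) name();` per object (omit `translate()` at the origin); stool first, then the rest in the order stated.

stool();
translate([0, 0, 417]) spool();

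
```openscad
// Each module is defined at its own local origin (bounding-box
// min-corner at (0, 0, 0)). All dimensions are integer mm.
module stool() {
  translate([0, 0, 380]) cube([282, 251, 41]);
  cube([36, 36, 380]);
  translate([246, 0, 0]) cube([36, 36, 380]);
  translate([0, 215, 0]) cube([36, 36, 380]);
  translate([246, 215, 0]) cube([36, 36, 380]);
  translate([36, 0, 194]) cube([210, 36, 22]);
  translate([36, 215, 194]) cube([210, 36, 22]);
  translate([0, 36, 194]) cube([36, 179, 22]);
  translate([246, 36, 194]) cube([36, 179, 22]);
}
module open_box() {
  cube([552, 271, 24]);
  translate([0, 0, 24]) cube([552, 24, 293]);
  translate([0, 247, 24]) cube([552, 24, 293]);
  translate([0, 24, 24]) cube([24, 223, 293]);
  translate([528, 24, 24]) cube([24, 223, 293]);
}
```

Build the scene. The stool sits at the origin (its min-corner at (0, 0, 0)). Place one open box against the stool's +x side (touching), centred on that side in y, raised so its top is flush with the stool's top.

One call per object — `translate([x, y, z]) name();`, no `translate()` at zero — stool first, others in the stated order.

stool();
translate([282, -10, 104]) open_box();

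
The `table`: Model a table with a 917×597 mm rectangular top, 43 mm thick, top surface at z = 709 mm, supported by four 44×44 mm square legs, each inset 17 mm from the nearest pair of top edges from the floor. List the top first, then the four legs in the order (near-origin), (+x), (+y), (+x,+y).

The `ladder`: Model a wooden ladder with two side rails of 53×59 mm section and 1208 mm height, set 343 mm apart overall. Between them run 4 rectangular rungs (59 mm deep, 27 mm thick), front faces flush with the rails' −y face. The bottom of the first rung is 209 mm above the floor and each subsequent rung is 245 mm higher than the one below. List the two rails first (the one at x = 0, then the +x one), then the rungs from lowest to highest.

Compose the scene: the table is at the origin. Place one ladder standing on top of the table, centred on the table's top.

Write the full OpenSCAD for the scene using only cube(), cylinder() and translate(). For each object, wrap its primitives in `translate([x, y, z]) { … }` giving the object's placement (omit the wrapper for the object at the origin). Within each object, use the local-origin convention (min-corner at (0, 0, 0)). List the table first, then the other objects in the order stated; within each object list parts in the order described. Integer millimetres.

translate([0, 0, 666]) cube([917, 597, 43]);
translate([17, 17, 0]) cube([44, 44, 666]);
translate([856, 17, 0]) cube([44, 44, 666]);
translate([17, 536, 0]) cube([44, 44, 666]);
translate([856, 536, 0]) cube([44, 44, 666]);
translate([287, 269, 709]) {
  cube([53, 59, 1208]);
  translate([290, 0, 0]) cube([53, 59, 1208]);
  translate([53, 0, 209]) cube([237, 59, 27]);
  translate([53, 0, 454]) cube([237, 59, 27]);
  translate([53, 0, 699]) cube([237, 59, 27]);
  translate([53, 0, 944]) cube([237, 59, 27]);
}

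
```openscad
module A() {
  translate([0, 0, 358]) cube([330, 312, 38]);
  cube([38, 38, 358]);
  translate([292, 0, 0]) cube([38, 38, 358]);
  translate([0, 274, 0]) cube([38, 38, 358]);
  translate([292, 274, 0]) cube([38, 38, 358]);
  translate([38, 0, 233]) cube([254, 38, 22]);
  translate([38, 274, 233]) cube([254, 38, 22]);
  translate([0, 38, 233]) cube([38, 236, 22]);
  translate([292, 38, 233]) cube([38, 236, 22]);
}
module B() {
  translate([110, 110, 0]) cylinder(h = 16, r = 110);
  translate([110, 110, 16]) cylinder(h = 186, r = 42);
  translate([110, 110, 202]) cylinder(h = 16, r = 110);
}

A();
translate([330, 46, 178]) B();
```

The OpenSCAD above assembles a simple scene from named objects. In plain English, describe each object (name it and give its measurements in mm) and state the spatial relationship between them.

A is a four-legged stool. The seat is 330×312 mm, 38 mm thick, top at z = 396 mm. It stands on four square legs, each 38×38 mm in cross-section, from z = 0 to the seat underside, each flush with a corner of the seat. Four stretchers, 38 mm wide and 22 mm tall, connect adjacent legs with their undersides at z = 233 mm, each running between the inner faces of the legs it joins and aligned with the legs' outer faces on the other axis.

B is a spool: two coaxial disc flanges of radius 110 mm and thickness 16 mm, joined by a core cylinder of radius 42 mm and height 186 mm. The lower flange rests on z = 0 and the three cylinders share a vertical axis.

The spool is beside the stool with their tops flush at z = 396.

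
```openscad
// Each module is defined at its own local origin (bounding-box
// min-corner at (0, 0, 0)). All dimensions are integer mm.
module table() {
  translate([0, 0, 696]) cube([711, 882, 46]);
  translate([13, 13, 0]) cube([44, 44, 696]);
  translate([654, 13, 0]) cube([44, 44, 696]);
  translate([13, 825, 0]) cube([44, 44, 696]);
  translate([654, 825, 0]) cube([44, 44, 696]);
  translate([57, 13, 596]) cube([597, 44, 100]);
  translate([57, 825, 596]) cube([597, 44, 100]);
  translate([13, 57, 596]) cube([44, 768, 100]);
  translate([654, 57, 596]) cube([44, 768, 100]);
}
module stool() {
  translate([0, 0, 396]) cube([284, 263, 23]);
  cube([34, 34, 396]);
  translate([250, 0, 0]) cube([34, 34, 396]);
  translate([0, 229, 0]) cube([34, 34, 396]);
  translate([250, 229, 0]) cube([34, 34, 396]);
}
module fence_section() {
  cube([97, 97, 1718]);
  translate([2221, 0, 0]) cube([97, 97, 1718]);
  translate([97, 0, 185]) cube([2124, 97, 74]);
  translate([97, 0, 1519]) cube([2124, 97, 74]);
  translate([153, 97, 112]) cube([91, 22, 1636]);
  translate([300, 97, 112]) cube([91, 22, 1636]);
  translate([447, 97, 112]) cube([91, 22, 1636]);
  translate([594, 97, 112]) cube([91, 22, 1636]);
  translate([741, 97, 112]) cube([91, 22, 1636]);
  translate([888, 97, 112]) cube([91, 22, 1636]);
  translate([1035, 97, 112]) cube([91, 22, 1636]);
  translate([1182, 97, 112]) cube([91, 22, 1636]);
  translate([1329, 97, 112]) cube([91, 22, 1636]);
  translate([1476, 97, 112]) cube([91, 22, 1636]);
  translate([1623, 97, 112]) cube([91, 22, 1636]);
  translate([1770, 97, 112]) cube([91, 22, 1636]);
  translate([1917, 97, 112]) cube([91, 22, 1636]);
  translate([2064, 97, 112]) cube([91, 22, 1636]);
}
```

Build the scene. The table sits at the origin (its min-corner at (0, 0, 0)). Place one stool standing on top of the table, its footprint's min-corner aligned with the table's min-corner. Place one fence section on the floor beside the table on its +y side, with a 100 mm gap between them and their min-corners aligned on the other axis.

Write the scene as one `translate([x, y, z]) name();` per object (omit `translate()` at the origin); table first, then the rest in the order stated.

table();
translate([0, 0, 742]) stool();
translate([0, 982, 0]) fence_section();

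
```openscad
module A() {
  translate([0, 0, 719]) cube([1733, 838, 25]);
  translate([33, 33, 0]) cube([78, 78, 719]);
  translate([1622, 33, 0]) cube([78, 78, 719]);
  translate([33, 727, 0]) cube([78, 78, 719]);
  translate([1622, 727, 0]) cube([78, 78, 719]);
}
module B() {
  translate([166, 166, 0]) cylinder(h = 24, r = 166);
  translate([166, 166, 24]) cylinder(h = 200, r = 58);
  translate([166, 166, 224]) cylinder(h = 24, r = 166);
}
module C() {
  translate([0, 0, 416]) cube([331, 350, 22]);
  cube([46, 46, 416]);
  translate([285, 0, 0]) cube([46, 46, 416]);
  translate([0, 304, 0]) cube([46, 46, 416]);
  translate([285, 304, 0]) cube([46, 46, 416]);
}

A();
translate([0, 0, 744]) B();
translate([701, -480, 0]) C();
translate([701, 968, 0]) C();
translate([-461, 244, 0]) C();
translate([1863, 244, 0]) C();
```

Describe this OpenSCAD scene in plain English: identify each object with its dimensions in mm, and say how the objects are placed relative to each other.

A is a table: top 1733 mm (x) × 838 mm (y), 25 mm thick, upper face at z = 744 mm, on four 78×78 mm square legs, each inset 33 mm from the nearest pair of top edges, running from z = 0 to the bottom of the top.

B is a spool: two coaxial disc flanges of radius 166 mm and thickness 24 mm, joined by a core cylinder of radius 58 mm and height 200 mm. The lower flange rests on z = 0 and the three cylinders share a vertical axis.

C is a four-legged stool. The seat is a 331×350×22 mm slab whose top surface is at z = 438 mm; four square legs, each 46×46 mm in cross-section, run from the floor (z = 0) to the underside of the seat, each flush with a corner of the seat.

The spool is on top of the table. Four stools sit around the table at the −y, +y, −x, +x sides.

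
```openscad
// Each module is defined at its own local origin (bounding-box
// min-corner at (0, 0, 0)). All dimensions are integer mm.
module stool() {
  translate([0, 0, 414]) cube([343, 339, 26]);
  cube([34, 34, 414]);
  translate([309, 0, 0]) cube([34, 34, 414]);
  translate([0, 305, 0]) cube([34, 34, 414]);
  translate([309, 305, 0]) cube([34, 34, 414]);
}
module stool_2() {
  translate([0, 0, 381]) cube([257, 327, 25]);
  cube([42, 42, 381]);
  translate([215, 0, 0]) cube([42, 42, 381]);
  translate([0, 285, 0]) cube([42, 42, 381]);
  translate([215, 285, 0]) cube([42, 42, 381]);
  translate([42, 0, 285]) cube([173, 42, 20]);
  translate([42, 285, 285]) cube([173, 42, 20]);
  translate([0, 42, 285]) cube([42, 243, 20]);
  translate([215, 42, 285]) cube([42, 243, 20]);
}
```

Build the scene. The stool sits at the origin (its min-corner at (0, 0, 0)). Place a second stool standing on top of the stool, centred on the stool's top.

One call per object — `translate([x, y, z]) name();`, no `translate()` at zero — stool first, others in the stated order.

stool();
translate([43, 6, 440]) stool_2();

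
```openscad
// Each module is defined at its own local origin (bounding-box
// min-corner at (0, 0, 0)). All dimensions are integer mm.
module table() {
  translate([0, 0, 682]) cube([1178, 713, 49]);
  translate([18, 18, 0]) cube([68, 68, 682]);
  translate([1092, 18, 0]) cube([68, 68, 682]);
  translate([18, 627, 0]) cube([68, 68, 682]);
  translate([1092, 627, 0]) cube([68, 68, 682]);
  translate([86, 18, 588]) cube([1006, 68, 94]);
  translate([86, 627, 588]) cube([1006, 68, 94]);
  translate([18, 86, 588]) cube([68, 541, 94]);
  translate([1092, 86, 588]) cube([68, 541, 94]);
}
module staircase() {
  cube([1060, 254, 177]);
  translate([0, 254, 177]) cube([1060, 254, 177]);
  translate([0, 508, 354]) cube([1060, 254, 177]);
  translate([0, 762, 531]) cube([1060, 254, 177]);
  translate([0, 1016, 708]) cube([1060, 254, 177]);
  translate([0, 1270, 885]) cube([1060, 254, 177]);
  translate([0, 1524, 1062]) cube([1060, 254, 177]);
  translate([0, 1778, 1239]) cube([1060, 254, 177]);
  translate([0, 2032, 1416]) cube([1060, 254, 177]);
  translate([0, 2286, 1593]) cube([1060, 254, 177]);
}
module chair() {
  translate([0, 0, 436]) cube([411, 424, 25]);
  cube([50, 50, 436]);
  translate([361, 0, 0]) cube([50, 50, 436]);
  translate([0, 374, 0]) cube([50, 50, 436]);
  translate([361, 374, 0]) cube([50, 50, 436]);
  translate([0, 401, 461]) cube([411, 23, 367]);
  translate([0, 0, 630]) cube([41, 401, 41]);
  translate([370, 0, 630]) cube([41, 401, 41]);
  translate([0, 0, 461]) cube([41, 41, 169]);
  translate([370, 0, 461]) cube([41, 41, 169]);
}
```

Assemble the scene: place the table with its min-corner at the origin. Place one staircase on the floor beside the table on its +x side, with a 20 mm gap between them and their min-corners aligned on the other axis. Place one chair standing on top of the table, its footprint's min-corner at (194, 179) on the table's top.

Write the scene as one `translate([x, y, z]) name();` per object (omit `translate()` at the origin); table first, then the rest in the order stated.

table();
translate([1198, 0, 0]) staircase();
translate([194, 179, 731]) chair();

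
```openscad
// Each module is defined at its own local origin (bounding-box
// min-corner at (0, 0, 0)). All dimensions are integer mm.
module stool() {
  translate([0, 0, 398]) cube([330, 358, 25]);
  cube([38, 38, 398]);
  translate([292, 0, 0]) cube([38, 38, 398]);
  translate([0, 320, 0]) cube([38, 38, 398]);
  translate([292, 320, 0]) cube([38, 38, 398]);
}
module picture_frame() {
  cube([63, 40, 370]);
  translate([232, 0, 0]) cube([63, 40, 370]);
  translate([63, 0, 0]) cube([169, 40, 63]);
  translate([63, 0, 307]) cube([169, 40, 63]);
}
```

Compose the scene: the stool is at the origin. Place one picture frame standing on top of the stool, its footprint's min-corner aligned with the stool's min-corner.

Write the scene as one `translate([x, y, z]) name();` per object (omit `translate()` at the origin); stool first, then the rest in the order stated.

stool();
translate([0, 0, 423]) picture_frame();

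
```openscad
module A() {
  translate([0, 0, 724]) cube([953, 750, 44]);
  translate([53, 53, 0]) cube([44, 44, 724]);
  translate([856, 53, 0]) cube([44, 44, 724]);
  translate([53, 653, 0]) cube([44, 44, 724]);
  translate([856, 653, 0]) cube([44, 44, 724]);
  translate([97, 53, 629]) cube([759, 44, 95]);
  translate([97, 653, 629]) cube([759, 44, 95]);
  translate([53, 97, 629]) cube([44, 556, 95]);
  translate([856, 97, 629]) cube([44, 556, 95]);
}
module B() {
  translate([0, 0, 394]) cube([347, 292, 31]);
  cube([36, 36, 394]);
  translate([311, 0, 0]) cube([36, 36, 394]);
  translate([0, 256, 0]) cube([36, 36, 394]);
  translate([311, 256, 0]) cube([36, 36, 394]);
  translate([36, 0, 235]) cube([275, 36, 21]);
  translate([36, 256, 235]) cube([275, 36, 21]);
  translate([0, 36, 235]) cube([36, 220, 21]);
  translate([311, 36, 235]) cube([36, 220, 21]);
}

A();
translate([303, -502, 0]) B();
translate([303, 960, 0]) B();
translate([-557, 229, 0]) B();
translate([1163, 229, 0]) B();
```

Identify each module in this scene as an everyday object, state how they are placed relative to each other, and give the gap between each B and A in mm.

Each stool's nearest face is 210 mm from the table's bounding box.

A is a table. B is a stool. Four stools sit around the table at the −y, +y, −x, +x sides. The gap between each stool and the table is 210 mm.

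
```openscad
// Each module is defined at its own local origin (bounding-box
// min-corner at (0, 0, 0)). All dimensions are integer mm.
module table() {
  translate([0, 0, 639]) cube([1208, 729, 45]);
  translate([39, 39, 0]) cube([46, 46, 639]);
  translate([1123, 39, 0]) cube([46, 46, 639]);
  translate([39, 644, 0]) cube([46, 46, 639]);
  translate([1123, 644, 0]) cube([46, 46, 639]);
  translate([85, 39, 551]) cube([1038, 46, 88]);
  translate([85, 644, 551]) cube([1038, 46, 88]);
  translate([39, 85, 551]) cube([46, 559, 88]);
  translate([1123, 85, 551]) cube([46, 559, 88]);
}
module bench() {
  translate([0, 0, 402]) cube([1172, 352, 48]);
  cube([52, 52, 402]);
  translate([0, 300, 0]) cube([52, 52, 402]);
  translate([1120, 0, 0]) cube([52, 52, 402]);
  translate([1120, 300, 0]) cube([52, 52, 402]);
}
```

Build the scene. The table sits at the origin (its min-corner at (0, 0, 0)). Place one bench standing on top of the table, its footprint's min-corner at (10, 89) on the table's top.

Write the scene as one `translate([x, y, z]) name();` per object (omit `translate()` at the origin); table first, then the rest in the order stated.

table();
translate([10, 89, 684]) bench();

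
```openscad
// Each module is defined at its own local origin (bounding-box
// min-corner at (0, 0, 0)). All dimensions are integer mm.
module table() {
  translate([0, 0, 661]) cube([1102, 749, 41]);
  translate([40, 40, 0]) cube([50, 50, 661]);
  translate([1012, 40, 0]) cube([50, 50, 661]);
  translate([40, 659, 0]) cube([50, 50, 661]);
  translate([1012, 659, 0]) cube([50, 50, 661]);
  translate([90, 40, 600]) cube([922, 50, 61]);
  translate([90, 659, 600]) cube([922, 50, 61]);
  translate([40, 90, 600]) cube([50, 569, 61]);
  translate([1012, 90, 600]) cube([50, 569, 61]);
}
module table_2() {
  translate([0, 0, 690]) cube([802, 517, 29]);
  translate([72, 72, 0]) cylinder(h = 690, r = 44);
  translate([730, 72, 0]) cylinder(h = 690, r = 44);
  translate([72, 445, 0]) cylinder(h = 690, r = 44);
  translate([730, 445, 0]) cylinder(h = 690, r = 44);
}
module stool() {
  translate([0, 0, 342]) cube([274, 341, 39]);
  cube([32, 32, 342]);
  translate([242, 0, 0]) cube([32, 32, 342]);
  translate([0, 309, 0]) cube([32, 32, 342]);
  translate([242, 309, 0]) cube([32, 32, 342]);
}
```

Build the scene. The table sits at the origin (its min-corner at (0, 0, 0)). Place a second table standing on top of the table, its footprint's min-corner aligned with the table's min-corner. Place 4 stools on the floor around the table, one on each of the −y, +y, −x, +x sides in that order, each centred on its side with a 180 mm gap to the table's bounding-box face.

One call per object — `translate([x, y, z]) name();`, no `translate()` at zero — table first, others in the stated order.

table();
translate([0, 0, 702]) table_2();
translate([414, -521, 0]) stool();
translate([414, 929, 0]) stool();
translate([-454, 204, 0]) stool();
translate([1282, 204, 0]) stool();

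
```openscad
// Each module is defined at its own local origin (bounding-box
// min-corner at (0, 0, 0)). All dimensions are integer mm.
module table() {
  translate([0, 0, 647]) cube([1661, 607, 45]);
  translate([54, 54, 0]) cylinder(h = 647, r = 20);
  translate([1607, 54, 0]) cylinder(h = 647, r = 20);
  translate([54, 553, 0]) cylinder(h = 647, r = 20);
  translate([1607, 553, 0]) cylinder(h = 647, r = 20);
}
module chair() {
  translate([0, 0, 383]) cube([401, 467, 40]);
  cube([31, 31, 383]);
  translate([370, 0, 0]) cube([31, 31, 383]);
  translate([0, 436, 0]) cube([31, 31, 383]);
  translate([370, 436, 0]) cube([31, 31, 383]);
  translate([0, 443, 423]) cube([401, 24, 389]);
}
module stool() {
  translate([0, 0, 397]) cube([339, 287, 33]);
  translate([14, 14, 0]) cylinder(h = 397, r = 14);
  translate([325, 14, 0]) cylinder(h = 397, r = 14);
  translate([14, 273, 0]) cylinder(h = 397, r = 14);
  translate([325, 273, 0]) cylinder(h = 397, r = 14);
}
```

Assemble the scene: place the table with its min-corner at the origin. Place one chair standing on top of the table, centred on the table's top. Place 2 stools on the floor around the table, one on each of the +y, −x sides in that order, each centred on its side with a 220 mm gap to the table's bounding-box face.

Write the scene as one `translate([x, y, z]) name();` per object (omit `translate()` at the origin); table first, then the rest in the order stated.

table();
translate([630, 70, 692]) chair();
translate([661, 827, 0]) stool();
translate([-559, 160, 0]) stool();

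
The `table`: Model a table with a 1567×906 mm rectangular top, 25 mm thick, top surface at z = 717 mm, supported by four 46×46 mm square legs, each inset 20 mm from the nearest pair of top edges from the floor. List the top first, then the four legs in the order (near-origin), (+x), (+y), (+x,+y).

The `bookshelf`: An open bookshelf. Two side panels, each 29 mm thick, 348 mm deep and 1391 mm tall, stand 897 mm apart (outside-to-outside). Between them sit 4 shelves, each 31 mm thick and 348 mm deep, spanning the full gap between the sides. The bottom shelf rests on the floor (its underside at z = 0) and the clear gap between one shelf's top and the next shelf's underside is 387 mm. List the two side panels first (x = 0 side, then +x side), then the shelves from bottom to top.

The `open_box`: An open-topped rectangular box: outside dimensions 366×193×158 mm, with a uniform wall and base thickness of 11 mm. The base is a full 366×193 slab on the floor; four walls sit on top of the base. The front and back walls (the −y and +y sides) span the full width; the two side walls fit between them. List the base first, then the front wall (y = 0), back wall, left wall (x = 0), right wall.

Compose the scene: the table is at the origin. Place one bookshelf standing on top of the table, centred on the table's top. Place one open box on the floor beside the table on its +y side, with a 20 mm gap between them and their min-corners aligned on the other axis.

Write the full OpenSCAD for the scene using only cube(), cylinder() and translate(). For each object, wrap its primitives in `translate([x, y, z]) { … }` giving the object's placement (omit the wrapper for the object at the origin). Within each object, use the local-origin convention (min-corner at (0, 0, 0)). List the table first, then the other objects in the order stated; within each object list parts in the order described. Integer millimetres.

translate([0, 0, 692]) cube([1567, 906, 25]);
translate([20, 20, 0]) cube([46, 46, 692]);
translate([1501, 20, 0]) cube([46, 46, 692]);
translate([20, 840, 0]) cube([46, 46, 692]);
translate([1501, 840, 0]) cube([46, 46, 692]);
translate([335, 279, 717]) {
  cube([29, 348, 1391]);
  translate([868, 0, 0]) cube([29, 348, 1391]);
  translate([29, 0, 0]) cube([839, 348, 31]);
  translate([29, 0, 418]) cube([839, 348, 31]);
  translate([29, 0, 836]) cube([839, 348, 31]);
  translate([29, 0, 1254]) cube([839, 348, 31]);
}
translate([0, 926, 0]) {
  cube([366, 193, 11]);
  translate([0, 0, 11]) cube([366, 11, 147]);
  translate([0, 182, 11]) cube([366, 11, 147]);
  translate([0, 11, 11]) cube([11, 171, 147]);
  translate([355, 11, 11]) cube([11, 171, 147]);
}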